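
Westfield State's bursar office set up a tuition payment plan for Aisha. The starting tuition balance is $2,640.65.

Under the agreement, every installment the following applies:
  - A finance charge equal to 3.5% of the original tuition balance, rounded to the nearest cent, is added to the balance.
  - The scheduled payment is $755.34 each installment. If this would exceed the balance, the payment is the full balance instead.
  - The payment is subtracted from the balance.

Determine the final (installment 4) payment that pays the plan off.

$744.31

Installment 1: opening $2,640.65; interest $92.42 → $2,733.07; payment $755.34; balance $1,977.73
Installment 2: opening $1,977.73; interest $92.42 → $2,070.15; payment $755.34; balance $1,314.81
Installment 3: opening $1,314.81; interest $92.42 → $1,407.23; payment $755.34; balance $651.89
Installment 4: opening $651.89; interest $92.42 → $744.31; payment $744.31; balance $0.00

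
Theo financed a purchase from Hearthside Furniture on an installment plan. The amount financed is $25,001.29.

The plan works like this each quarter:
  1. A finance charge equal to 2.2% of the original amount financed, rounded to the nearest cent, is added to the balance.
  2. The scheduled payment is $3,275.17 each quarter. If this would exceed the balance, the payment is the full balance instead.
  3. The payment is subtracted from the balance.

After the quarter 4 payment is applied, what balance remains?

$14,100.73

# | Opening | Interest | Payment | End bal
1 | $25,001.29 | $550.03 | $3,275.17 | $22,276.15
2 | $22,276.15 | $550.03 | $3,275.17 | $19,551.01
3 | $19,551.01 | $550.03 | $3,275.17 | $16,825.87
4 | $16,825.87 | $550.03 | $3,275.17 | $14,100.73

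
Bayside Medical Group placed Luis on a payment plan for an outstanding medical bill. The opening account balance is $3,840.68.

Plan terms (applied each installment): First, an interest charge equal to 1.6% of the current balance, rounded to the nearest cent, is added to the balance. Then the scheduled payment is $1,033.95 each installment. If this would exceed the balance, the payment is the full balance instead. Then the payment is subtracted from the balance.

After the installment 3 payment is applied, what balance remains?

$876.25

Installment 1: $3,840.68 +$61.45 interest = $3,902.13; pay $1,033.95 → $2,868.18
Installment 2: $2,868.18 +$45.89 interest = $2,914.07; pay $1,033.95 → $1,880.12
Installment 3: $1,880.12 +$30.08 interest = $1,910.20; pay $1,033.95 → $876.25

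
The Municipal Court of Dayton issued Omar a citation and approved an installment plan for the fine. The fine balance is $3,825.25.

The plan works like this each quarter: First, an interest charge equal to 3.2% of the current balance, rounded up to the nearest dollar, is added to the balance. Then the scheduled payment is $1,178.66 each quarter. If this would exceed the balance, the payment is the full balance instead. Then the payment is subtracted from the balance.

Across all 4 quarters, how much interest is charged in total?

Quarter 1: opening $3,825.25; interest $123.00 → $3,948.25; payment $1,178.66; balance $2,769.59
Quarter 2: opening $2,769.59; interest $89.00 → $2,858.59; payment $1,178.66; balance $1,679.93
Quarter 3: opening $1,679.93; interest $54.00 → $1,733.93; payment $1,178.66; balance $555.27
Quarter 4: opening $555.27; interest $18.00 → $573.27; payment $573.27; balance $0.00
Total interest: $123.00 + $89.00 + $54.00 + $18.00 = $284.00

$284.00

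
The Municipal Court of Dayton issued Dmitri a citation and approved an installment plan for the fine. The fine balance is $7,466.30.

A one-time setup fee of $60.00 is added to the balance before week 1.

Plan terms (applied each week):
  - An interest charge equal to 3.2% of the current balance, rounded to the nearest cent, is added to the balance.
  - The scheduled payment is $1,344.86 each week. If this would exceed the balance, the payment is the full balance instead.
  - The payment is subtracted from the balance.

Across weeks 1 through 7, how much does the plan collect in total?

$8,429.43

# | Opening | Interest | Payment | End bal
1 | $7,526.30 | $240.84 | $1,344.86 | $6,422.28
2 | $6,422.28 | $205.51 | $1,344.86 | $5,282.93
3 | $5,282.93 | $169.05 | $1,344.86 | $4,107.12
4 | $4,107.12 | $131.43 | $1,344.86 | $2,893.69
5 | $2,893.69 | $92.60 | $1,344.86 | $1,641.43
6 | $1,641.43 | $52.53 | $1,344.86 | $349.10
7 | $349.10 | $11.17 | $360.27 | $0.00
Total paid: $8,429.43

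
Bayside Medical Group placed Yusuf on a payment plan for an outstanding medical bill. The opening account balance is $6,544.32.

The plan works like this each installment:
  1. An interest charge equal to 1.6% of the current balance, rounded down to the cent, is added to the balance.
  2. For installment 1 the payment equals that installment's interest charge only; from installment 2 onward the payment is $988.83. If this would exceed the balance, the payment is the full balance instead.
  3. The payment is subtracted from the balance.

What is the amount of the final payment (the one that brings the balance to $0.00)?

$51.12

# | Opening | Interest | Payment | End bal
1 | $6,544.32 | $104.70 | $104.70 | $6,544.32
2 | $6,544.32 | $104.70 | $988.83 | $5,660.19
3 | $5,660.19 | $90.56 | $988.83 | $4,761.92
4 | $4,761.92 | $76.19 | $988.83 | $3,849.28
5 | $3,849.28 | $61.58 | $988.83 | $2,922.03
6 | $2,922.03 | $46.75 | $988.83 | $1,979.95
7 | $1,979.95 | $31.67 | $988.83 | $1,022.79
8 | $1,022.79 | $16.36 | $988.83 | $50.32
9 | $50.32 | $0.80 | $51.12 | $0.00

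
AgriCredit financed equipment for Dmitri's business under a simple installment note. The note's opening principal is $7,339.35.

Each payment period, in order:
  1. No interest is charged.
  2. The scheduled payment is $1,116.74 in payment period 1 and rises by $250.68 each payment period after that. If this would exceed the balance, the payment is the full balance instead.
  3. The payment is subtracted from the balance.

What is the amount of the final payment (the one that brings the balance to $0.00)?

$1,368.31

Payment period 1: $7,339.35 − $1,116.74 → $6,222.61
Payment period 2: $6,222.61 − $1,367.42 → $4,855.19
Payment period 3: $4,855.19 − $1,618.10 → $3,237.09
Payment period 4: $3,237.09 − $1,868.78 → $1,368.31
Payment period 5: $1,368.31 − $1,368.31 → $0.00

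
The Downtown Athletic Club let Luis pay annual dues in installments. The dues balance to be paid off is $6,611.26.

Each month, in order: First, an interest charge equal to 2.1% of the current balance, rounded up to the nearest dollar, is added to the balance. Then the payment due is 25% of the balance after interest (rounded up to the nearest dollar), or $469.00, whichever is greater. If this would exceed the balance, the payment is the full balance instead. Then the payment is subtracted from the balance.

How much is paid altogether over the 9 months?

Month 1: $6,611.26 +$139.00 interest = $6,750.26; pay $1,688.00 → $5,062.26
Month 2: $5,062.26 +$107.00 interest = $5,169.26; pay $1,293.00 → $3,876.26
Month 3: $3,876.26 +$82.00 interest = $3,958.26; pay $990.00 → $2,968.26
Month 4: $2,968.26 +$63.00 interest = $3,031.26; pay $758.00 → $2,273.26
Month 5: $2,273.26 +$48.00 interest = $2,321.26; pay $581.00 → $1,740.26
Month 6: $1,740.26 +$37.00 interest = $1,777.26; pay $469.00 → $1,308.26
Month 7: $1,308.26 +$28.00 interest = $1,336.26; pay $469.00 → $867.26
Month 8: $867.26 +$19.00 interest = $886.26; pay $469.00 → $417.26
Month 9: $417.26 +$9.00 interest = $426.26; pay $426.26 → $0.00
Total paid: $7,143.26

$7,143.26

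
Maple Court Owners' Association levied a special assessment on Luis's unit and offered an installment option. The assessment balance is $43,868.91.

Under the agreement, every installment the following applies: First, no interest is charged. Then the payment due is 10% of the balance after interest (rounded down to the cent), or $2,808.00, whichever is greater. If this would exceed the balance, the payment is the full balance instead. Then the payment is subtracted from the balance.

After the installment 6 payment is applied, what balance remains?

$23,096.16

# | Opening | Payment | End bal
1 | $43,868.91 | $4,386.89 | $39,482.02
2 | $39,482.02 | $3,948.20 | $35,533.82
3 | $35,533.82 | $3,553.38 | $31,980.44
4 | $31,980.44 | $3,198.04 | $28,782.40
5 | $28,782.40 | $2,878.24 | $25,904.16
6 | $25,904.16 | $2,808.00 | $23,096.16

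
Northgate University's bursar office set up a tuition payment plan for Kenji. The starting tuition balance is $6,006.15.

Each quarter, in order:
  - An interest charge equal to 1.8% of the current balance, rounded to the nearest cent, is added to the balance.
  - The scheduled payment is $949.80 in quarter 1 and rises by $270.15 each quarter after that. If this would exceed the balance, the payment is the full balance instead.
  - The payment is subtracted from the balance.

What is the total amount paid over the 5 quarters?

# | Opening | Interest | Payment | End bal
1 | $6,006.15 | $108.11 | $949.80 | $5,164.46
2 | $5,164.46 | $92.96 | $1,219.95 | $4,037.47
3 | $4,037.47 | $72.67 | $1,490.10 | $2,620.04
4 | $2,620.04 | $47.16 | $1,760.25 | $906.95
5 | $906.95 | $16.33 | $923.28 | $0.00
Total paid: $6,343.38

$6,343.38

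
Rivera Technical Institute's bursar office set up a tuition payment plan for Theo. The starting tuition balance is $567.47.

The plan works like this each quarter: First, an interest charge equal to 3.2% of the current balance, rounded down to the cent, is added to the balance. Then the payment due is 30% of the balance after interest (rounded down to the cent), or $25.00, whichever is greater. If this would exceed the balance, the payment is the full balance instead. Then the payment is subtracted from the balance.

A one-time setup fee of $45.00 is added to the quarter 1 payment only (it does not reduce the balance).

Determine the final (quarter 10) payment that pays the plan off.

$11.56

# | Opening | Interest | Payment | Fee | End bal
1 | $567.47 | $18.15 | $175.68 | $45.00 | $409.94
2 | $409.94 | $13.11 | $126.91 | — | $296.14
3 | $296.14 | $9.47 | $91.68 | — | $213.93
4 | $213.93 | $6.84 | $66.23 | — | $154.54
5 | $154.54 | $4.94 | $47.84 | — | $111.64
6 | $111.64 | $3.57 | $34.56 | — | $80.65
7 | $80.65 | $2.58 | $25.00 | — | $58.23
8 | $58.23 | $1.86 | $25.00 | — | $35.09
9 | $35.09 | $1.12 | $25.00 | — | $11.21
10 | $11.21 | $0.35 | $11.56 | — | $0.00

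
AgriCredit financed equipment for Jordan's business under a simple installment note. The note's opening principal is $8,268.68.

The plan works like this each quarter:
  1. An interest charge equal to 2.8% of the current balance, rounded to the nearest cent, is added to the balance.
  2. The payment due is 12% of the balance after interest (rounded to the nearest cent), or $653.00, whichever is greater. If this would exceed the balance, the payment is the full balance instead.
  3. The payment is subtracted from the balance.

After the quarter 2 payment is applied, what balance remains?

$6,766.87

# | Opening | Interest | Payment | End bal
1 | $8,268.68 | $231.52 | $1,020.02 | $7,480.18
2 | $7,480.18 | $209.45 | $922.76 | $6,766.87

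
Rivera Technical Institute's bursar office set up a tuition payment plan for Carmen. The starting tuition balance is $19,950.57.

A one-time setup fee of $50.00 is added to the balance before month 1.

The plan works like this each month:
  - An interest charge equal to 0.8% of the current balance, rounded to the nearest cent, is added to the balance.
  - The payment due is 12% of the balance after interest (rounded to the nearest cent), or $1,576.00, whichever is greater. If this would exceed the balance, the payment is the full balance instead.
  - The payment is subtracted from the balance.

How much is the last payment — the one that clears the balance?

# | Opening | Interest | Payment | End bal
1 | $20,000.57 | $160.00 | $2,419.27 | $17,741.30
2 | $17,741.30 | $141.93 | $2,145.99 | $15,737.24
3 | $15,737.24 | $125.90 | $1,903.58 | $13,959.56
4 | $13,959.56 | $111.68 | $1,688.55 | $12,382.69
5 | $12,382.69 | $99.06 | $1,576.00 | $10,905.75
6 | $10,905.75 | $87.25 | $1,576.00 | $9,417.00
7 | $9,417.00 | $75.34 | $1,576.00 | $7,916.34
8 | $7,916.34 | $63.33 | $1,576.00 | $6,403.67
9 | $6,403.67 | $51.23 | $1,576.00 | $4,878.90
10 | $4,878.90 | $39.03 | $1,576.00 | $3,341.93
11 | $3,341.93 | $26.74 | $1,576.00 | $1,792.67
12 | $1,792.67 | $14.34 | $1,576.00 | $231.01
13 | $231.01 | $1.85 | $232.86 | $0.00

$232.86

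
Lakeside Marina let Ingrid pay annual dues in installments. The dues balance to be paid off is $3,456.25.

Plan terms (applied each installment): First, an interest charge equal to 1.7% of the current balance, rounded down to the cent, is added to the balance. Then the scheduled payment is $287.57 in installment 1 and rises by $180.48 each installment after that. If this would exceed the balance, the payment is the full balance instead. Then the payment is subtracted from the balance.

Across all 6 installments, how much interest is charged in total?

$230.67

Installment 1: $3,456.25 +$58.75 interest = $3,515.00; pay $287.57 → $3,227.43
Installment 2: $3,227.43 +$54.86 interest = $3,282.29; pay $468.05 → $2,814.24
Installment 3: $2,814.24 +$47.84 interest = $2,862.08; pay $648.53 → $2,213.55
Installment 4: $2,213.55 +$37.63 interest = $2,251.18; pay $829.01 → $1,422.17
Installment 5: $1,422.17 +$24.17 interest = $1,446.34; pay $1,009.49 → $436.85
Installment 6: $436.85 +$7.42 interest = $444.27; pay $444.27 → $0.00
Total interest: $58.75 + $54.86 + $47.84 + $37.63 + $24.17 + $7.42 = $230.67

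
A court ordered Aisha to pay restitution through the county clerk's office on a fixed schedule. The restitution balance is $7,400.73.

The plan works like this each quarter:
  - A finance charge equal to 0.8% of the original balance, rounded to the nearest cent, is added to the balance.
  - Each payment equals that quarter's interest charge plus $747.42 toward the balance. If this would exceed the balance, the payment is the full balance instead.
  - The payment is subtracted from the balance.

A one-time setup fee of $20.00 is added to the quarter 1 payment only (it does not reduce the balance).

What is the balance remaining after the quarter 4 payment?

$4,411.05

Quarter 1: $7,400.73 +$59.21 interest = $7,459.94; pay $806.63 (+ $20.00 fee) → $6,653.31
Quarter 2: $6,653.31 +$59.21 interest = $6,712.52; pay $806.63 → $5,905.89
Quarter 3: $5,905.89 +$59.21 interest = $5,965.10; pay $806.63 → $5,158.47
Quarter 4: $5,158.47 +$59.21 interest = $5,217.68; pay $806.63 → $4,411.05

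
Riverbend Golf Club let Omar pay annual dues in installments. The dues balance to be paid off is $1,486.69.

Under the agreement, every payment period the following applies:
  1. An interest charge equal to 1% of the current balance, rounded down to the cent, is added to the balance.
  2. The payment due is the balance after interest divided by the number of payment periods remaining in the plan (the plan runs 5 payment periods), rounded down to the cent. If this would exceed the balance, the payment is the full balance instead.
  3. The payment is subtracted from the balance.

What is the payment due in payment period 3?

Payment period 1: $1,486.69 +$14.86 interest = $1,501.55; pay $300.31 → $1,201.24
Payment period 2: $1,201.24 +$12.01 interest = $1,213.25; pay $303.31 → $909.94
Payment period 3: $909.94 +$9.09 interest = $919.03; pay $306.34 → $612.69

$306.34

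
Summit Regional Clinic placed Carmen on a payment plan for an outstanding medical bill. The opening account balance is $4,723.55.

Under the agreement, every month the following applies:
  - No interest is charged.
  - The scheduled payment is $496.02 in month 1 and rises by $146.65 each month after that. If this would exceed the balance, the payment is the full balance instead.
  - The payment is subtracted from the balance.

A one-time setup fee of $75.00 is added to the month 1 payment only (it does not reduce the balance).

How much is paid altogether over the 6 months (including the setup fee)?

$4,798.55

Month 1: $4,723.55 − $496.02 (+ $75.00 fee) → $4,227.53
Month 2: $4,227.53 − $642.67 → $3,584.86
Month 3: $3,584.86 − $789.32 → $2,795.54
Month 4: $2,795.54 − $935.97 → $1,859.57
Month 5: $1,859.57 − $1,082.62 → $776.95
Month 6: $776.95 − $776.95 → $0.00
Total paid: $4,798.55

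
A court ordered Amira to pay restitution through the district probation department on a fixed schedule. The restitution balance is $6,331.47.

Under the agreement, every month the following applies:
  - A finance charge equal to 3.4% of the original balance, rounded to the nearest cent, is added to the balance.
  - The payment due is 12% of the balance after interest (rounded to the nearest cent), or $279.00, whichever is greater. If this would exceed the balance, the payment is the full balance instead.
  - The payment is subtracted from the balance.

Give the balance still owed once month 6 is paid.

$3,785.87

# | Opening | Interest | Payment | End bal
1 | $6,331.47 | $215.27 | $785.61 | $5,761.13
2 | $5,761.13 | $215.27 | $717.17 | $5,259.23
3 | $5,259.23 | $215.27 | $656.94 | $4,817.56
4 | $4,817.56 | $215.27 | $603.94 | $4,428.89
5 | $4,428.89 | $215.27 | $557.30 | $4,086.86
6 | $4,086.86 | $215.27 | $516.26 | $3,785.87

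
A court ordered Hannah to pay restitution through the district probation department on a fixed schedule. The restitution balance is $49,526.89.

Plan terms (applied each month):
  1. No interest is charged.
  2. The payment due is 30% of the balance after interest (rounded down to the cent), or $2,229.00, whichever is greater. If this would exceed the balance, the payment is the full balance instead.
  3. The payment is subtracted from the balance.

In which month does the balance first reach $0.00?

9

Month 1: opening $49,526.89; payment $14,858.06; balance $34,668.83
Month 2: opening $34,668.83; payment $10,400.64; balance $24,268.19
Month 3: opening $24,268.19; payment $7,280.45; balance $16,987.74
Month 4: opening $16,987.74; payment $5,096.32; balance $11,891.42
Month 5: opening $11,891.42; payment $3,567.42; balance $8,324.00
Month 6: opening $8,324.00; payment $2,497.20; balance $5,826.80
Month 7: opening $5,826.80; payment $2,229.00; balance $3,597.80
Month 8: opening $3,597.80; payment $2,229.00; balance $1,368.80
Month 9: opening $1,368.80; payment $1,368.80; balance $0.00
Balance reaches $0.00 in month 9.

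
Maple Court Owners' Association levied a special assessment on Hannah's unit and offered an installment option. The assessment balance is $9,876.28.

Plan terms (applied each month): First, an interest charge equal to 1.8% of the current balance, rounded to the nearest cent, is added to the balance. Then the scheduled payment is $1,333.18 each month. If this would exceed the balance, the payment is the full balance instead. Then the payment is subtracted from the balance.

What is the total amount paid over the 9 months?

$10,695.22

Month 1: opening $9,876.28; interest $177.77 → $10,054.05; payment $1,333.18; balance $8,720.87
Month 2: opening $8,720.87; interest $156.98 → $8,877.85; payment $1,333.18; balance $7,544.67
Month 3: opening $7,544.67; interest $135.80 → $7,680.47; payment $1,333.18; balance $6,347.29
Month 4: opening $6,347.29; interest $114.25 → $6,461.54; payment $1,333.18; balance $5,128.36
Month 5: opening $5,128.36; interest $92.31 → $5,220.67; payment $1,333.18; balance $3,887.49
Month 6: opening $3,887.49; interest $69.97 → $3,957.46; payment $1,333.18; balance $2,624.28
Month 7: opening $2,624.28; interest $47.24 → $2,671.52; payment $1,333.18; balance $1,338.34
Month 8: opening $1,338.34; interest $24.09 → $1,362.43; payment $1,333.18; balance $29.25
Month 9: opening $29.25; interest $0.53 → $29.78; payment $29.78; balance $0.00
Total paid: $10,695.22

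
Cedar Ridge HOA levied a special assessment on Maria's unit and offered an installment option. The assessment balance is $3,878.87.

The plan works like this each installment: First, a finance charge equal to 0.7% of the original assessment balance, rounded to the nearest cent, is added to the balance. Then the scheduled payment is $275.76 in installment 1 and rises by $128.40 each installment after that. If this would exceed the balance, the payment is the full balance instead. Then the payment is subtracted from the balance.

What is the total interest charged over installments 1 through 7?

$190.05

# | Opening | Interest | Payment | End bal
1 | $3,878.87 | $27.15 | $275.76 | $3,630.26
2 | $3,630.26 | $27.15 | $404.16 | $3,253.25
3 | $3,253.25 | $27.15 | $532.56 | $2,747.84
4 | $2,747.84 | $27.15 | $660.96 | $2,114.03
5 | $2,114.03 | $27.15 | $789.36 | $1,351.82
6 | $1,351.82 | $27.15 | $917.76 | $461.21
7 | $461.21 | $27.15 | $488.36 | $0.00
Total interest: $27.15 + $27.15 + $27.15 + $27.15 + $27.15 + $27.15 + $27.15 = $190.05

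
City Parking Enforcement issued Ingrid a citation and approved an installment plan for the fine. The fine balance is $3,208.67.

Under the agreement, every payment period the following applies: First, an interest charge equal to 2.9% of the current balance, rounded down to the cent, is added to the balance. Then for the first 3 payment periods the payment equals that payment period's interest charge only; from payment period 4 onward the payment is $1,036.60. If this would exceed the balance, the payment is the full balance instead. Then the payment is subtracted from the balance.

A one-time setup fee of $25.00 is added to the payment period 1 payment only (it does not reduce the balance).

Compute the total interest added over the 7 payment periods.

Payment period 1: opening $3,208.67; interest $93.05 → $3,301.72; payment $93.05 (+ $25.00 fee); balance $3,208.67
Payment period 2: opening $3,208.67; interest $93.05 → $3,301.72; payment $93.05; balance $3,208.67
Payment period 3: opening $3,208.67; interest $93.05 → $3,301.72; payment $93.05; balance $3,208.67
Payment period 4: opening $3,208.67; interest $93.05 → $3,301.72; payment $1,036.60; balance $2,265.12
Payment period 5: opening $2,265.12; interest $65.68 → $2,330.80; payment $1,036.60; balance $1,294.20
Payment period 6: opening $1,294.20; interest $37.53 → $1,331.73; payment $1,036.60; balance $295.13
Payment period 7: opening $295.13; interest $8.55 → $303.68; payment $303.68; balance $0.00
Total interest: $93.05 + $93.05 + $93.05 + $93.05 + $65.68 + $37.53 + $8.55 = $483.96

$483.96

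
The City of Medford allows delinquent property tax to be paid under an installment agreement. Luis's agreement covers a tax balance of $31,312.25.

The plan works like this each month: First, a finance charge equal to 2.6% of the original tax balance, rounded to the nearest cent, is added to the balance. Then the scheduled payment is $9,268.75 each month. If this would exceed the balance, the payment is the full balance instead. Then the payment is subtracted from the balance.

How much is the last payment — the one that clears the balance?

$6,762.48

Month 1: $31,312.25 +$814.12 interest = $32,126.37; pay $9,268.75 → $22,857.62
Month 2: $22,857.62 +$814.12 interest = $23,671.74; pay $9,268.75 → $14,402.99
Month 3: $14,402.99 +$814.12 interest = $15,217.11; pay $9,268.75 → $5,948.36
Month 4: $5,948.36 +$814.12 interest = $6,762.48; pay $6,762.48 → $0.00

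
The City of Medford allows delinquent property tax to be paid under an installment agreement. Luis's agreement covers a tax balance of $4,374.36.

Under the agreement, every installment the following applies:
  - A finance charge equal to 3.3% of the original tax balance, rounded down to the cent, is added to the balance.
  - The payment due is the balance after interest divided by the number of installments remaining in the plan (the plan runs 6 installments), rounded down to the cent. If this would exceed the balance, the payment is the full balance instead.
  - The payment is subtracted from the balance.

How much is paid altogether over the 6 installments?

Installment 1: $4,374.36 +$144.35 interest = $4,518.71; pay $753.11 → $3,765.60
Installment 2: $3,765.60 +$144.35 interest = $3,909.95; pay $781.99 → $3,127.96
Installment 3: $3,127.96 +$144.35 interest = $3,272.31; pay $818.07 → $2,454.24
Installment 4: $2,454.24 +$144.35 interest = $2,598.59; pay $866.19 → $1,732.40
Installment 5: $1,732.40 +$144.35 interest = $1,876.75; pay $938.37 → $938.38
Installment 6: $938.38 +$144.35 interest = $1,082.73; pay $1,082.73 → $0.00
Total paid: $5,240.46

$5,240.46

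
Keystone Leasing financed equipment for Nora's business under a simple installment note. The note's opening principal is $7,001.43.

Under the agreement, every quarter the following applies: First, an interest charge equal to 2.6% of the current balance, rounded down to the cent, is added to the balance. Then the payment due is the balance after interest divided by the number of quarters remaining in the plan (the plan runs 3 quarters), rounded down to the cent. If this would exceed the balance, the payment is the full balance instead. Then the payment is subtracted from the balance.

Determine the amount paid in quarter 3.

Quarter 1: $7,001.43 +$182.03 interest = $7,183.46; pay $2,394.48 → $4,788.98
Quarter 2: $4,788.98 +$124.51 interest = $4,913.49; pay $2,456.74 → $2,456.75
Quarter 3: $2,456.75 +$63.87 interest = $2,520.62; pay $2,520.62 → $0.00

$2,520.62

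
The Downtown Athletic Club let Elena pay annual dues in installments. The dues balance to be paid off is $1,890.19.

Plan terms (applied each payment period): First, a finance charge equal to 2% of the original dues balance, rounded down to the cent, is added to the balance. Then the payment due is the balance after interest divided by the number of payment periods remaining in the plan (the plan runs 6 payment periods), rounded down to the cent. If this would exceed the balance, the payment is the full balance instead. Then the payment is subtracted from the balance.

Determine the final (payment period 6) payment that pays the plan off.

$407.65

Payment period 1: $1,890.19 +$37.80 interest = $1,927.99; pay $321.33 → $1,606.66
Payment period 2: $1,606.66 +$37.80 interest = $1,644.46; pay $328.89 → $1,315.57
Payment period 3: $1,315.57 +$37.80 interest = $1,353.37; pay $338.34 → $1,015.03
Payment period 4: $1,015.03 +$37.80 interest = $1,052.83; pay $350.94 → $701.89
Payment period 5: $701.89 +$37.80 interest = $739.69; pay $369.84 → $369.85
Payment period 6: $369.85 +$37.80 interest = $407.65; pay $407.65 → $0.00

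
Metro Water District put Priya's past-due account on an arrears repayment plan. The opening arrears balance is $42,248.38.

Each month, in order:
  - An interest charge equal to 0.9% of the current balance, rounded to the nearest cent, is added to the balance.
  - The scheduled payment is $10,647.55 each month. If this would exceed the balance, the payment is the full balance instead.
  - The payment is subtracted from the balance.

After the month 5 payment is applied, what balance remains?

Month 1: opening $42,248.38; interest $380.24 → $42,628.62; payment $10,647.55; balance $31,981.07
Month 2: opening $31,981.07; interest $287.83 → $32,268.90; payment $10,647.55; balance $21,621.35
Month 3: opening $21,621.35; interest $194.59 → $21,815.94; payment $10,647.55; balance $11,168.39
Month 4: opening $11,168.39; interest $100.52 → $11,268.91; payment $10,647.55; balance $621.36
Month 5: opening $621.36; interest $5.59 → $626.95; payment $626.95; balance $0.00

$0.00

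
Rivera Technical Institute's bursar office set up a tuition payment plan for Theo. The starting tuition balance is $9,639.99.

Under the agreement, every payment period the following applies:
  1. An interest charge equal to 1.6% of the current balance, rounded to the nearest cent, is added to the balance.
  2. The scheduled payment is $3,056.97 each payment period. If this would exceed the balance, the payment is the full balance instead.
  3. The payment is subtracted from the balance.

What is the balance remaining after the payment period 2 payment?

# | Opening | Interest | Payment | End bal
1 | $9,639.99 | $154.24 | $3,056.97 | $6,737.26
2 | $6,737.26 | $107.80 | $3,056.97 | $3,788.09

$3,788.09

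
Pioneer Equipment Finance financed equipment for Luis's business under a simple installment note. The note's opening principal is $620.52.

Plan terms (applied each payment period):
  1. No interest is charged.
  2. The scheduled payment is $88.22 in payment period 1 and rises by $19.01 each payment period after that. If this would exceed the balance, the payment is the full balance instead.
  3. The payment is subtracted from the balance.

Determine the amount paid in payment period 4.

$145.25

Payment period 1: $620.52 − $88.22 → $532.30
Payment period 2: $532.30 − $107.23 → $425.07
Payment period 3: $425.07 − $126.24 → $298.83
Payment period 4: $298.83 − $145.25 → $153.58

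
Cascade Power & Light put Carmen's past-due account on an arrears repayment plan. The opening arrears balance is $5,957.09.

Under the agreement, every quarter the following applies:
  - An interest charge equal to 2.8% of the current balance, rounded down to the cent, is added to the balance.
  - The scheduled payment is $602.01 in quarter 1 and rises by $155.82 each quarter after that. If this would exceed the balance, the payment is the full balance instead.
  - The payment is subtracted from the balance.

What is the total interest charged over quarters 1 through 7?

Quarter 1: opening $5,957.09; interest $166.79 → $6,123.88; payment $602.01; balance $5,521.87
Quarter 2: opening $5,521.87; interest $154.61 → $5,676.48; payment $757.83; balance $4,918.65
Quarter 3: opening $4,918.65; interest $137.72 → $5,056.37; payment $913.65; balance $4,142.72
Quarter 4: opening $4,142.72; interest $115.99 → $4,258.71; payment $1,069.47; balance $3,189.24
Quarter 5: opening $3,189.24; interest $89.29 → $3,278.53; payment $1,225.29; balance $2,053.24
Quarter 6: opening $2,053.24; interest $57.49 → $2,110.73; payment $1,381.11; balance $729.62
Quarter 7: opening $729.62; interest $20.42 → $750.04; payment $750.04; balance $0.00
Total interest: $166.79 + $154.61 + $137.72 + $115.99 + $89.29 + $57.49 + $20.42 = $742.31

$742.31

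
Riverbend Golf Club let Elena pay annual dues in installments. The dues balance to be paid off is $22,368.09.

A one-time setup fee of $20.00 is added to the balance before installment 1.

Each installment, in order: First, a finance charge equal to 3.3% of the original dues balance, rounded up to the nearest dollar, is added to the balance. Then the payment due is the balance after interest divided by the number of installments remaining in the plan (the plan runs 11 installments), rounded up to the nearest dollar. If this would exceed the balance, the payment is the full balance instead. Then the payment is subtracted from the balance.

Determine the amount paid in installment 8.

# | Opening | Interest | Payment | End bal
1 | $22,388.09 | $739.00 | $2,103.00 | $21,024.09
2 | $21,024.09 | $739.00 | $2,177.00 | $19,586.09
3 | $19,586.09 | $739.00 | $2,259.00 | $18,066.09
4 | $18,066.09 | $739.00 | $2,351.00 | $16,454.09
5 | $16,454.09 | $739.00 | $2,457.00 | $14,736.09
6 | $14,736.09 | $739.00 | $2,580.00 | $12,895.09
7 | $12,895.09 | $739.00 | $2,727.00 | $10,907.09
8 | $10,907.09 | $739.00 | $2,912.00 | $8,734.09

$2,912.00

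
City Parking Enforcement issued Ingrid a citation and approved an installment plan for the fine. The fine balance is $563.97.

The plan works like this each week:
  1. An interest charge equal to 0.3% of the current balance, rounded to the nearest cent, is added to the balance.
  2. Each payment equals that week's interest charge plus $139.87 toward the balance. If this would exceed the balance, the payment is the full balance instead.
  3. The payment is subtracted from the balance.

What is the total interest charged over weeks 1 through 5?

$4.25

# | Opening | Interest | Payment | End bal
1 | $563.97 | $1.69 | $141.56 | $424.10
2 | $424.10 | $1.27 | $141.14 | $284.23
3 | $284.23 | $0.85 | $140.72 | $144.36
4 | $144.36 | $0.43 | $140.30 | $4.49
5 | $4.49 | $0.01 | $4.50 | $0.00
Total interest: $1.69 + $1.27 + $0.85 + $0.43 + $0.01 = $4.25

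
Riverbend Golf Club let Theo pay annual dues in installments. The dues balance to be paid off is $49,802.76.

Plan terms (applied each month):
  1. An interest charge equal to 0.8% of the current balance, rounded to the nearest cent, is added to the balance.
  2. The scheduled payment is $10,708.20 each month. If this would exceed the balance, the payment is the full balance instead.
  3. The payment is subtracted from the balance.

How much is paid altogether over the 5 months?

# | Opening | Interest | Payment | End bal
1 | $49,802.76 | $398.42 | $10,708.20 | $39,492.98
2 | $39,492.98 | $315.94 | $10,708.20 | $29,100.72
3 | $29,100.72 | $232.81 | $10,708.20 | $18,625.33
4 | $18,625.33 | $149.00 | $10,708.20 | $8,066.13
5 | $8,066.13 | $64.53 | $8,130.66 | $0.00
Total paid: $50,963.46

$50,963.46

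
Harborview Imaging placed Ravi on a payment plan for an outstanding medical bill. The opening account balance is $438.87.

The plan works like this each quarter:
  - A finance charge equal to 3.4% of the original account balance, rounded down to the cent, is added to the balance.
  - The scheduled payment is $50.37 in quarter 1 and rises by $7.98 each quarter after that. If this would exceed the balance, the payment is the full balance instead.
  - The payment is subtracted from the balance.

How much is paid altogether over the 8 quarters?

# | Opening | Interest | Payment | End bal
1 | $438.87 | $14.92 | $50.37 | $403.42
2 | $403.42 | $14.92 | $58.35 | $359.99
3 | $359.99 | $14.92 | $66.33 | $308.58
4 | $308.58 | $14.92 | $74.31 | $249.19
5 | $249.19 | $14.92 | $82.29 | $181.82
6 | $181.82 | $14.92 | $90.27 | $106.47
7 | $106.47 | $14.92 | $98.25 | $23.14
8 | $23.14 | $14.92 | $38.06 | $0.00
Total paid: $558.23

$558.23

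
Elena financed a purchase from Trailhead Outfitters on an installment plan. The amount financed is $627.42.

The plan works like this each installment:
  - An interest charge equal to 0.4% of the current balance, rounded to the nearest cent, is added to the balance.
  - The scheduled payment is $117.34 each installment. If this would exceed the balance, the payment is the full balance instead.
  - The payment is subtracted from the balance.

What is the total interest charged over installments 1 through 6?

Installment 1: $627.42 +$2.51 interest = $629.93; pay $117.34 → $512.59
Installment 2: $512.59 +$2.05 interest = $514.64; pay $117.34 → $397.30
Installment 3: $397.30 +$1.59 interest = $398.89; pay $117.34 → $281.55
Installment 4: $281.55 +$1.13 interest = $282.68; pay $117.34 → $165.34
Installment 5: $165.34 +$0.66 interest = $166.00; pay $117.34 → $48.66
Installment 6: $48.66 +$0.19 interest = $48.85; pay $48.85 → $0.00
Total interest: $2.51 + $2.05 + $1.59 + $1.13 + $0.66 + $0.19 = $8.13

$8.13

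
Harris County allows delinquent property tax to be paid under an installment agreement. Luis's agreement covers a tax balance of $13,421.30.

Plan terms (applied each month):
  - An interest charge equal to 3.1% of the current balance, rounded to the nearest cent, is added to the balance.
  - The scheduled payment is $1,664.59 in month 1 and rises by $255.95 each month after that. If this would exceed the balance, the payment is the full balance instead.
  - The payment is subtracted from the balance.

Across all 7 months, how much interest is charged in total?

Month 1: opening $13,421.30; interest $416.06 → $13,837.36; payment $1,664.59; balance $12,172.77
Month 2: opening $12,172.77; interest $377.36 → $12,550.13; payment $1,920.54; balance $10,629.59
Month 3: opening $10,629.59; interest $329.52 → $10,959.11; payment $2,176.49; balance $8,782.62
Month 4: opening $8,782.62; interest $272.26 → $9,054.88; payment $2,432.44; balance $6,622.44
Month 5: opening $6,622.44; interest $205.30 → $6,827.74; payment $2,688.39; balance $4,139.35
Month 6: opening $4,139.35; interest $128.32 → $4,267.67; payment $2,944.34; balance $1,323.33
Month 7: opening $1,323.33; interest $41.02 → $1,364.35; payment $1,364.35; balance $0.00
Total interest: $416.06 + $377.36 + $329.52 + $272.26 + $205.30 + $128.32 + $41.02 = $1,769.84

$1,769.84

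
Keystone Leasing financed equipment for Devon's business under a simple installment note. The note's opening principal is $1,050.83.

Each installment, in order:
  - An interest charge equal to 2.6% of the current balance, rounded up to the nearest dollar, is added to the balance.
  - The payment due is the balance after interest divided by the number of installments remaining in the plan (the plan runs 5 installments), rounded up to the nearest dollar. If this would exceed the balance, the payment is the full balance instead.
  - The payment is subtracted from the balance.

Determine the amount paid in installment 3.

Installment 1: $1,050.83 +$28.00 interest = $1,078.83; pay $216.00 → $862.83
Installment 2: $862.83 +$23.00 interest = $885.83; pay $222.00 → $663.83
Installment 3: $663.83 +$18.00 interest = $681.83; pay $228.00 → $453.83

$228.00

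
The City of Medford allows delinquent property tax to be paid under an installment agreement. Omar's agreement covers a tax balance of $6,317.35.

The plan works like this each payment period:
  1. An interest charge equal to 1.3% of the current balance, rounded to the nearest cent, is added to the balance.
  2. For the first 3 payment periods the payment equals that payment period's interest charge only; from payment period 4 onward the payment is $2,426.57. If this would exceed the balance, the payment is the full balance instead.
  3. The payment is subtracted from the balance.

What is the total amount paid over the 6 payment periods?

$6,718.29

Payment period 1: opening $6,317.35; interest $82.13 → $6,399.48; payment $82.13; balance $6,317.35
Payment period 2: opening $6,317.35; interest $82.13 → $6,399.48; payment $82.13; balance $6,317.35
Payment period 3: opening $6,317.35; interest $82.13 → $6,399.48; payment $82.13; balance $6,317.35
Payment period 4: opening $6,317.35; interest $82.13 → $6,399.48; payment $2,426.57; balance $3,972.91
Payment period 5: opening $3,972.91; interest $51.65 → $4,024.56; payment $2,426.57; balance $1,597.99
Payment period 6: opening $1,597.99; interest $20.77 → $1,618.76; payment $1,618.76; balance $0.00
Total paid: $6,718.29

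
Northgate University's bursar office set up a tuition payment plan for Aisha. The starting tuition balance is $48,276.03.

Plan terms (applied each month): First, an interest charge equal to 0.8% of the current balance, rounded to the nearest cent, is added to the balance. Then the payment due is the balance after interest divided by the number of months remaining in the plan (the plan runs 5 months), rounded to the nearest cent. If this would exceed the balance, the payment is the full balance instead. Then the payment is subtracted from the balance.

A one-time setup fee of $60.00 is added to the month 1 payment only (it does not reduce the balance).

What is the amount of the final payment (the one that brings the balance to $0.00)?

Month 1: $48,276.03 +$386.21 interest = $48,662.24; pay $9,732.45 (+ $60.00 fee) → $38,929.79
Month 2: $38,929.79 +$311.44 interest = $39,241.23; pay $9,810.31 → $29,430.92
Month 3: $29,430.92 +$235.45 interest = $29,666.37; pay $9,888.79 → $19,777.58
Month 4: $19,777.58 +$158.22 interest = $19,935.80; pay $9,967.90 → $9,967.90
Month 5: $9,967.90 +$79.74 interest = $10,047.64; pay $10,047.64 → $0.00

$10,047.64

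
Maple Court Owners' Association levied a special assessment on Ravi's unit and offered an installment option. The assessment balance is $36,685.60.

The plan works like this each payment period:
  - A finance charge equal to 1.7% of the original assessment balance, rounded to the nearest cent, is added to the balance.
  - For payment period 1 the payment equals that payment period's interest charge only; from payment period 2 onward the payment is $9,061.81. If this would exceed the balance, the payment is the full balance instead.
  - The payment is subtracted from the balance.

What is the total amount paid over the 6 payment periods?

$40,427.56

Payment period 1: opening $36,685.60; interest $623.66 → $37,309.26; payment $623.66; balance $36,685.60
Payment period 2: opening $36,685.60; interest $623.66 → $37,309.26; payment $9,061.81; balance $28,247.45
Payment period 3: opening $28,247.45; interest $623.66 → $28,871.11; payment $9,061.81; balance $19,809.30
Payment period 4: opening $19,809.30; interest $623.66 → $20,432.96; payment $9,061.81; balance $11,371.15
Payment period 5: opening $11,371.15; interest $623.66 → $11,994.81; payment $9,061.81; balance $2,933.00
Payment period 6: opening $2,933.00; interest $623.66 → $3,556.66; payment $3,556.66; balance $0.00
Total paid: $40,427.56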